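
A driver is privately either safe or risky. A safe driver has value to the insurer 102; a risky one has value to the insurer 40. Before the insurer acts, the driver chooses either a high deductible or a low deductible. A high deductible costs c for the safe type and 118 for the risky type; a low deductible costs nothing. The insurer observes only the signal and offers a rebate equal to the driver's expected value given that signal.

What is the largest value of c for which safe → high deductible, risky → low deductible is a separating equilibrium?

Under separation: high deductible → safe (pays 102); low deductible → risky (pays 40).
Risky: 40 − 0 = 40 ≥ 102 − 118 = -16. Holds regardless of c. ✓
Safe: 102 − c ≥ 40 − 0, so c ≤ 102 − 40 = 62.

62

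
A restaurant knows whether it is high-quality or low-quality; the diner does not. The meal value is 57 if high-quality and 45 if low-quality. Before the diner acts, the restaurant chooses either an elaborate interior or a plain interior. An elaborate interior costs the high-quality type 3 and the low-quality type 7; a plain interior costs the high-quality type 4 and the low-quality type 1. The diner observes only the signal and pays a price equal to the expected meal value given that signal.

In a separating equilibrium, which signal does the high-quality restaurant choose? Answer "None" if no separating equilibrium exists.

None

Try high-quality → elaborate interior, low-quality → plain interior:
  Under separation the diner infers type exactly: elaborate interior → high-quality (pays 57), plain interior → low-quality (pays 45).
  High-quality: elaborate interior gives 57 − 3 = 54; plain interior gives 45 − 4 = 41. No deviation. ✓
  Low-quality: plain interior gives 45 − 1 = 44; elaborate interior gives 57 − 7 = 50. Would deviate. ✗
Try high-quality → plain interior, low-quality → elaborate interior:
  Under separation the diner infers type exactly: plain interior → high-quality (pays 57), elaborate interior → low-quality (pays 45).
  High-quality: plain interior gives 57 − 4 = 53; elaborate interior gives 45 − 3 = 42. No deviation. ✓
  Low-quality: elaborate interior gives 45 − 7 = 38; plain interior gives 57 − 1 = 56. Would deviate. ✗
Neither assignment is incentive-compatible.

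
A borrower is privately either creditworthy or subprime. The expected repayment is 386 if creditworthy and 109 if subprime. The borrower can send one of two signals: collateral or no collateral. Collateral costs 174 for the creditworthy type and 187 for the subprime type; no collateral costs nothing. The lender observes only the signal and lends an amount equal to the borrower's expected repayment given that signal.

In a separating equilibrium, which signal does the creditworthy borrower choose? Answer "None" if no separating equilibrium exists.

Try creditworthy → collateral, subprime → no collateral:
  If types separate, collateral earns payment 386 and no collateral earns 109.
  Creditworthy: collateral gives 386 − 174 = 212; no collateral gives 109 − 0 = 109. No deviation. ✓
  Subprime: no collateral gives 109 − 0 = 109; collateral gives 386 − 187 = 199. Would deviate. ✗
Try creditworthy → no collateral, subprime → collateral:
  If types separate, no collateral earns payment 386 and collateral earns 109.
  Creditworthy: no collateral gives 386 − 0 = 386; collateral gives 109 − 174 = -65. No deviation. ✓
  Subprime: collateral gives 109 − 187 = -78; no collateral gives 386 − 0 = 386. Would deviate. ✗
Neither assignment is incentive-compatible.

None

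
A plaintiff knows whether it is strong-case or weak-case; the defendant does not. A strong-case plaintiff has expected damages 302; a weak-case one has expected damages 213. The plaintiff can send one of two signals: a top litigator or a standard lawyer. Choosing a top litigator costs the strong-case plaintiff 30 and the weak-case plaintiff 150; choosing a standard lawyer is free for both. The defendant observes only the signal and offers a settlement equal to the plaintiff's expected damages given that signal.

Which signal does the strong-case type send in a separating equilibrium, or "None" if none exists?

top litigator

Try strong-case → top litigator, weak-case → standard lawyer:
  If types separate, top litigator earns payment 302 and standard lawyer earns 213.
  Strong-case: top litigator gives 302 − 30 = 272; standard lawyer gives 213 − 0 = 213. No deviation. ✓
  Weak-case: standard lawyer gives 213 − 0 = 213; top litigator gives 302 − 150 = 152. No deviation. ✓
Both hold — the strong-case type sends top litigator.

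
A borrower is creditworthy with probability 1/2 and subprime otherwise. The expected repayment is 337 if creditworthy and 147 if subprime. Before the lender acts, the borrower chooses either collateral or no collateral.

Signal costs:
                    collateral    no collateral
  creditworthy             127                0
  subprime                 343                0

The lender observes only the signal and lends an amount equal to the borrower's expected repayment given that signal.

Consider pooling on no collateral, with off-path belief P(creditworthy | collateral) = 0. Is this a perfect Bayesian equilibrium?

On the equilibrium path (no collateral) the lender holds the prior 1/2 and pays 1/2·337 + 1/2·147 = 242. Off-path (collateral) belief 0 gives 0·337 + 1·147 = 147.
Creditworthy: no collateral gives 242 − 0 = 242; collateral gives 147 − 127 = 20. Stays. ✓
Subprime: no collateral gives 242 − 0 = 242; collateral gives 147 − 343 = -196. Stays. ✓
Beliefs are Bayes-consistent on-path and both types best-respond.

Yes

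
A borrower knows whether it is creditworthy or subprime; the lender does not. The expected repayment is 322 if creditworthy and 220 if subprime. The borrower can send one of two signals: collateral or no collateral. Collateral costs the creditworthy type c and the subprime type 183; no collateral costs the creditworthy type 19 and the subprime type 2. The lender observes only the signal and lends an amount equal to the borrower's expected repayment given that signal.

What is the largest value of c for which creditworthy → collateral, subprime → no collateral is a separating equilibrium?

121

Under separation: collateral → creditworthy (pays 322); no collateral → subprime (pays 220).
Subprime: 220 − 2 = 218 ≥ 322 − 183 = 139. Holds regardless of c. ✓
Creditworthy: 322 − c ≥ 220 − 19, so c ≤ 322 − 201 = 121.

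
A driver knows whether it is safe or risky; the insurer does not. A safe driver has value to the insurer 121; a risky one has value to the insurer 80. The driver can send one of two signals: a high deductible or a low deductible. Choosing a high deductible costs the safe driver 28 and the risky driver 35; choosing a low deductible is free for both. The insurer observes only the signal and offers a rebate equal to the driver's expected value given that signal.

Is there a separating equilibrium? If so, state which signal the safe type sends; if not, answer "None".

Try safe → high deductible, risky → low deductible:
  Under separation the insurer infers type exactly: high deductible → safe (pays 121), low deductible → risky (pays 80).
  Safe: high deductible gives 121 − 28 = 93; low deductible gives 80 − 0 = 80. No deviation. ✓
  Risky: low deductible gives 80 − 0 = 80; high deductible gives 121 − 35 = 86. Would deviate. ✗
Try safe → low deductible, risky → high deductible:
  Under separation the insurer infers type exactly: low deductible → safe (pays 121), high deductible → risky (pays 80).
  Safe: low deductible gives 121 − 0 = 121; high deductible gives 80 − 28 = 52. No deviation. ✓
  Risky: high deductible gives 80 − 35 = 45; low deductible gives 121 − 0 = 121. Would deviate. ✗
Neither assignment is incentive-compatible.

None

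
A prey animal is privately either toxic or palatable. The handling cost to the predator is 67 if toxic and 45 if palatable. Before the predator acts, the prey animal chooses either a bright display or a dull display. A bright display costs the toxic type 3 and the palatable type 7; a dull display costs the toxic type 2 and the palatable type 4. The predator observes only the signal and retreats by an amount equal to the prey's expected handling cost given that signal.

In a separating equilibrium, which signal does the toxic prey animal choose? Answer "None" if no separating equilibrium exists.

None

Try toxic → bright display, palatable → dull display:
  If types separate, bright display earns payment 67 and dull display earns 45.
  Toxic: bright display gives 67 − 3 = 64; dull display gives 45 − 2 = 43. No deviation. ✓
  Palatable: dull display gives 45 − 4 = 41; bright display gives 67 − 7 = 60. Would deviate. ✗
Try toxic → dull display, palatable → bright display:
  If types separate, dull display earns payment 67 and bright display earns 45.
  Toxic: dull display gives 67 − 2 = 65; bright display gives 45 − 3 = 42. No deviation. ✓
  Palatable: bright display gives 45 − 7 = 38; dull display gives 67 − 4 = 63. Would deviate. ✗
Neither assignment is incentive-compatible.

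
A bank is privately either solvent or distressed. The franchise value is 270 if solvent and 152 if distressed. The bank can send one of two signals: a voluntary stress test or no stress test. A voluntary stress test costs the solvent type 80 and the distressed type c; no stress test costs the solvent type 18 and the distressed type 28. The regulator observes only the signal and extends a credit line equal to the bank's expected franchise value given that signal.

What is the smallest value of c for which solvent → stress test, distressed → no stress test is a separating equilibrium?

146

Under separation: stress test → solvent (pays 270); no stress test → distressed (pays 152).
Solvent: 270 − 80 = 190 ≥ 152 − 18 = 134. Holds regardless of c. ✓
Distressed: 152 − 28 ≥ 270 − c, so c ≥ 270 − 124 = 146.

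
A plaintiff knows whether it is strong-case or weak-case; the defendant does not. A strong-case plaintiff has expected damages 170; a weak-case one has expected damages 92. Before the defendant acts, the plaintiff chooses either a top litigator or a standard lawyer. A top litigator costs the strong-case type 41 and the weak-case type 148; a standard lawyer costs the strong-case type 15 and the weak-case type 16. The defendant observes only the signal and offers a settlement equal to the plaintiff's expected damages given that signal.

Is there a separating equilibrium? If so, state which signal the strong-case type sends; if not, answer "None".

Try strong-case → top litigator, weak-case → standard lawyer:
  If types separate, top litigator earns payment 170 and standard lawyer earns 92.
  Strong-case: top litigator gives 170 − 41 = 129; standard lawyer gives 92 − 15 = 77. No deviation. ✓
  Weak-case: standard lawyer gives 92 − 16 = 76; top litigator gives 170 − 148 = 22. No deviation. ✓
Both hold — the strong-case type sends top litigator.

top litigator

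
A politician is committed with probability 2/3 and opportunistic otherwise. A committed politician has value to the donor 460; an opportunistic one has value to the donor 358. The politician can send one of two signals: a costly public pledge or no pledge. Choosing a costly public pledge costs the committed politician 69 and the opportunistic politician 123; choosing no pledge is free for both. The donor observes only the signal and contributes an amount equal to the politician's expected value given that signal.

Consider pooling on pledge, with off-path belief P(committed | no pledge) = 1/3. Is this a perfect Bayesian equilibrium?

No

On the equilibrium path (pledge) the donor holds the prior 2/3 and pays 2/3·460 + 1/3·358 = 426. Off-path (no pledge) belief 1/3 gives 1/3·460 + 2/3·358 = 392.
Committed: pledge gives 426 − 69 = 357; no pledge gives 392 − 0 = 392. Deviates. ✗
Opportunistic: pledge gives 426 − 123 = 303; no pledge gives 392 − 0 = 392. Deviates. ✗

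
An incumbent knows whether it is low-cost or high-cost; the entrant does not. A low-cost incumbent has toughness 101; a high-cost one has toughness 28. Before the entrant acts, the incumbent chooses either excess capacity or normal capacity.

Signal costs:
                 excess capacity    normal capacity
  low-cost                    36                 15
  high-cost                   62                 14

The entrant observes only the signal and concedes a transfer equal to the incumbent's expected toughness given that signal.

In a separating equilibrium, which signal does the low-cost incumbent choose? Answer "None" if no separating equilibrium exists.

Try low-cost → excess capacity, high-cost → normal capacity:
  If types separate, excess capacity earns payment 101 and normal capacity earns 28.
  Low-cost: excess capacity gives 101 − 36 = 65; normal capacity gives 28 − 15 = 13. No deviation. ✓
  High-cost: normal capacity gives 28 − 14 = 14; excess capacity gives 101 − 62 = 39. Would deviate. ✗
Try low-cost → normal capacity, high-cost → excess capacity:
  If types separate, normal capacity earns payment 101 and excess capacity earns 28.
  Low-cost: normal capacity gives 101 − 15 = 86; excess capacity gives 28 − 36 = -8. No deviation. ✓
  High-cost: excess capacity gives 28 − 62 = -34; normal capacity gives 101 − 14 = 87. Would deviate. ✗
Neither assignment is incentive-compatible.

None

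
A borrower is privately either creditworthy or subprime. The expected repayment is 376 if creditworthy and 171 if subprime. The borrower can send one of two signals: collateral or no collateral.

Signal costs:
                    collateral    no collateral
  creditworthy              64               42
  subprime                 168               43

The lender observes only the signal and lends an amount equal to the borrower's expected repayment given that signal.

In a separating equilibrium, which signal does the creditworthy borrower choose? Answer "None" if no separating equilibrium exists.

Try creditworthy → collateral, subprime → no collateral:
  If types separate, collateral earns payment 376 and no collateral earns 171.
  Creditworthy: collateral gives 376 − 64 = 312; no collateral gives 171 − 42 = 129. No deviation. ✓
  Subprime: no collateral gives 171 − 43 = 128; collateral gives 376 − 168 = 208. Would deviate. ✗
Try creditworthy → no collateral, subprime → collateral:
  If types separate, no collateral earns payment 376 and collateral earns 171.
  Creditworthy: no collateral gives 376 − 42 = 334; collateral gives 171 − 64 = 107. No deviation. ✓
  Subprime: collateral gives 171 − 168 = 3; no collateral gives 376 − 43 = 333. Would deviate. ✗
Neither assignment is incentive-compatible.

None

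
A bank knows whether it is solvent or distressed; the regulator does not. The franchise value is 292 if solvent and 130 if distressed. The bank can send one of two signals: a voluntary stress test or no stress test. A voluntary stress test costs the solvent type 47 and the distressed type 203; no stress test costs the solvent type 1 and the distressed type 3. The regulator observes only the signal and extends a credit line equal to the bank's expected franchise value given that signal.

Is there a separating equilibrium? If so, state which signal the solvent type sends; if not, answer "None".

stress test

Try solvent → stress test, distressed → no stress test:
  If types separate, stress test earns payment 292 and no stress test earns 130.
  Solvent: stress test gives 292 − 47 = 245; no stress test gives 130 − 1 = 129. No deviation. ✓
  Distressed: no stress test gives 130 − 3 = 127; stress test gives 292 − 203 = 89. No deviation. ✓
Both hold — the solvent type sends stress test.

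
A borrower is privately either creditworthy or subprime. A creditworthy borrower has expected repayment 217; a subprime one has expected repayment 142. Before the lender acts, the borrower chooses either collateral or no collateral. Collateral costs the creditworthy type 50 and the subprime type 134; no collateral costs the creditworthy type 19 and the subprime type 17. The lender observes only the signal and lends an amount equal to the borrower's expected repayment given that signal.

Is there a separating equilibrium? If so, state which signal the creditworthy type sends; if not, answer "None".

Try creditworthy → collateral, subprime → no collateral:
  If types separate, collateral earns payment 217 and no collateral earns 142.
  Creditworthy: collateral gives 217 − 50 = 167; no collateral gives 142 − 19 = 123. No deviation. ✓
  Subprime: no collateral gives 142 − 17 = 125; collateral gives 217 − 134 = 83. No deviation. ✓
Both hold — the creditworthy type sends collateral.

collateral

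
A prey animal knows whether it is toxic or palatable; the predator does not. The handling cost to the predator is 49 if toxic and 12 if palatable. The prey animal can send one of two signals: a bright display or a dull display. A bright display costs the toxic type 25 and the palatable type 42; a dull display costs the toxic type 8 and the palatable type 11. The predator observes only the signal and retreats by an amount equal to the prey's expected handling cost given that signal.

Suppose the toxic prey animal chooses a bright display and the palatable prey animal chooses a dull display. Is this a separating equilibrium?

If types separate, bright display earns payment 49 and dull display earns 12.
Toxic: bright display gives 49 − 25 = 24; dull display gives 12 − 8 = 4. No deviation. ✓
Palatable: dull display gives 12 − 11 = 1; bright display gives 49 − 42 = 7. Would deviate. ✗

No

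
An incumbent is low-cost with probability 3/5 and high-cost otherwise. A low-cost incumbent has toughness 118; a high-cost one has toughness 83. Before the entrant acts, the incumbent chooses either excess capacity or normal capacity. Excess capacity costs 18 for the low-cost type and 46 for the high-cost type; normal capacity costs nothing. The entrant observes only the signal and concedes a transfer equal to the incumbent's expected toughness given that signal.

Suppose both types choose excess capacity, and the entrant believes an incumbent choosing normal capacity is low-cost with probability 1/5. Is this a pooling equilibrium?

No

At the pooled signal (excess capacity) the entrant holds the prior 3/5 and pays 3/5·118 + 2/5·83 = 104. Off-path (normal capacity) belief 1/5 gives 1/5·118 + 4/5·83 = 90.
Low-cost: excess capacity gives 104 − 18 = 86; normal capacity gives 90 − 0 = 90. Deviates. ✗
High-cost: excess capacity gives 104 − 46 = 58; normal capacity gives 90 − 0 = 90. Deviates. ✗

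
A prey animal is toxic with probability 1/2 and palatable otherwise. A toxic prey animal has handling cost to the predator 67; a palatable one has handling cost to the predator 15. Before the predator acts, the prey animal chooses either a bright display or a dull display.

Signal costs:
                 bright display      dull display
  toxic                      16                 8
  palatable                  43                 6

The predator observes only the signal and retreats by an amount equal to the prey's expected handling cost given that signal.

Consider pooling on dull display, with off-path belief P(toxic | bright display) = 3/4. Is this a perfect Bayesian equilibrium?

No

At the pooled signal (dull display) the predator holds the prior 1/2 and pays 1/2·67 + 1/2·15 = 41. Off-path (bright display) belief 3/4 gives 3/4·67 + 1/4·15 = 54.
Toxic: dull display gives 41 − 8 = 33; bright display gives 54 − 16 = 38. Deviates. ✗
Palatable: dull display gives 41 − 6 = 35; bright display gives 54 − 43 = 11. Stays. ✓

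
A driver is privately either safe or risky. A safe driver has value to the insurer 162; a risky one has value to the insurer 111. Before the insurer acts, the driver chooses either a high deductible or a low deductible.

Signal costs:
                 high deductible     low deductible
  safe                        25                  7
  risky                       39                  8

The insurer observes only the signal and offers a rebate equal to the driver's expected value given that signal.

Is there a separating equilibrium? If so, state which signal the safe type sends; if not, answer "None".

Try safe → high deductible, risky → low deductible:
  Under separation the insurer infers type exactly: high deductible → safe (pays 162), low deductible → risky (pays 111).
  Safe: high deductible gives 162 − 25 = 137; low deductible gives 111 − 7 = 104. No deviation. ✓
  Risky: low deductible gives 111 − 8 = 103; high deductible gives 162 − 39 = 123. Would deviate. ✗
Try safe → low deductible, risky → high deductible:
  Under separation the insurer infers type exactly: low deductible → safe (pays 162), high deductible → risky (pays 111).
  Safe: low deductible gives 162 − 7 = 155; high deductible gives 111 − 25 = 86. No deviation. ✓
  Risky: high deductible gives 111 − 39 = 72; low deductible gives 162 − 8 = 154. Would deviate. ✗
Neither assignment is incentive-compatible.

None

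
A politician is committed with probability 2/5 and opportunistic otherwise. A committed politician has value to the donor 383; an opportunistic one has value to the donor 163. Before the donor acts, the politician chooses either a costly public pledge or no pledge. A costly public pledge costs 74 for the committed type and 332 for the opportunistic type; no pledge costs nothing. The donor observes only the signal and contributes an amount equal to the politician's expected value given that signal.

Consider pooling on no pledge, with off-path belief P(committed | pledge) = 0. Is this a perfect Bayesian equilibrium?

At the pooled signal (no pledge) the donor holds the prior 2/5 and pays 2/5·383 + 3/5·163 = 251. Off-path (pledge) belief 0 gives 0·383 + 1·163 = 163.
Committed: no pledge gives 251 − 0 = 251; pledge gives 163 − 74 = 89. Stays. ✓
Opportunistic: no pledge gives 251 − 0 = 251; pledge gives 163 − 332 = -169. Stays. ✓

Yes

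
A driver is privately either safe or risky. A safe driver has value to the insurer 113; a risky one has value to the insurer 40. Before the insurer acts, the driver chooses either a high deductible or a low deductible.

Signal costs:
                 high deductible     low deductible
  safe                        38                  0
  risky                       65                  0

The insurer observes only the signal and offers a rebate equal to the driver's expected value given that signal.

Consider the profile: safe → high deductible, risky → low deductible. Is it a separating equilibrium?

If types separate, high deductible earns payment 113 and low deductible earns 40.
Safe: high deductible gives 113 − 38 = 75; low deductible gives 40 − 0 = 40. No deviation. ✓
Risky: low deductible gives 40 − 0 = 40; high deductible gives 113 − 65 = 48. Would deviate. ✗

No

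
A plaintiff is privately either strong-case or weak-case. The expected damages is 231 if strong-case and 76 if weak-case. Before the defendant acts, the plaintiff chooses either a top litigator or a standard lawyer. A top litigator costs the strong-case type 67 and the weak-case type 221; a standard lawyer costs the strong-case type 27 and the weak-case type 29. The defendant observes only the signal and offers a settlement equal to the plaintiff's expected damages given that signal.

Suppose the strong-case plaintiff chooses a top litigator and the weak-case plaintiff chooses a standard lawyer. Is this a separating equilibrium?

If types separate, top litigator earns payment 231 and standard lawyer earns 76.
Strong-case: top litigator gives 231 − 67 = 164; standard lawyer gives 76 − 27 = 49. No deviation. ✓
Weak-case: standard lawyer gives 76 − 29 = 47; top litigator gives 231 − 221 = 10. No deviation. ✓
Both incentive constraints hold.

Yes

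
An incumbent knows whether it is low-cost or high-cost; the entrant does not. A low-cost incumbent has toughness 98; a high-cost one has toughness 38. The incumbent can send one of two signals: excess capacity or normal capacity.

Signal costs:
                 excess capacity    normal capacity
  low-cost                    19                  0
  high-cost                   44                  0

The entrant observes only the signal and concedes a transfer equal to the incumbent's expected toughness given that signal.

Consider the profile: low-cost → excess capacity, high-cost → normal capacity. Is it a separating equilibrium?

If types separate, excess capacity earns payment 98 and normal capacity earns 38.
Low-cost: excess capacity gives 98 − 19 = 79; normal capacity gives 38 − 0 = 38. No deviation. ✓
High-cost: normal capacity gives 38 − 0 = 38; excess capacity gives 98 − 44 = 54. Would deviate. ✗

No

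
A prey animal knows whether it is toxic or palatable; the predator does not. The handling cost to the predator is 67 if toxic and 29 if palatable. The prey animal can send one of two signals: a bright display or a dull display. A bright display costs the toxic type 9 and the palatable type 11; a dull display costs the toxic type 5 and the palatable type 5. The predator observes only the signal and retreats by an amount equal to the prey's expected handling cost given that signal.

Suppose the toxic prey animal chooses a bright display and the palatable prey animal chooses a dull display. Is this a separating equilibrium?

Under separation the predator infers type exactly: bright display → toxic (pays 67), dull display → palatable (pays 29).
Toxic: bright display gives 67 − 9 = 58; dull display gives 29 − 5 = 24. No deviation. ✓
Palatable: dull display gives 29 − 5 = 24; bright display gives 67 − 11 = 56. Would deviate. ✗

No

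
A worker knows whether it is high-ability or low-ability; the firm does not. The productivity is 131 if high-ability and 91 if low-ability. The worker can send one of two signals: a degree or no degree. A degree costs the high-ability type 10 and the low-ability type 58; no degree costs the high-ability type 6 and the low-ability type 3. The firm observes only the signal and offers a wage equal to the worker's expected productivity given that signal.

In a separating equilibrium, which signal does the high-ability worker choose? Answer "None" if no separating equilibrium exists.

degree

Try high-ability → degree, low-ability → no degree:
  Under separation the firm infers type exactly: degree → high-ability (pays 131), no degree → low-ability (pays 91).
  High-ability: degree gives 131 − 10 = 121; no degree gives 91 − 6 = 85. No deviation. ✓
  Low-ability: no degree gives 91 − 3 = 88; degree gives 131 − 58 = 73. No deviation. ✓
Both hold — the high-ability type sends degree.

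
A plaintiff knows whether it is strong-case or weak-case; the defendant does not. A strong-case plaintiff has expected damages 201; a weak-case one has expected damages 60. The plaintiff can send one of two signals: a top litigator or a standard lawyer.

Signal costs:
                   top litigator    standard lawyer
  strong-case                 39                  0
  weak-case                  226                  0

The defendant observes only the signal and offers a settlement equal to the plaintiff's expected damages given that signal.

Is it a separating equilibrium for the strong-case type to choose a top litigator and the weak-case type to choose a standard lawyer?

Yes

If types separate, top litigator earns payment 201 and standard lawyer earns 60.
Strong-case: top litigator gives 201 − 39 = 162; standard lawyer gives 60 − 0 = 60. No deviation. ✓
Weak-case: standard lawyer gives 60 − 0 = 60; top litigator gives 201 − 226 = -25. No deviation. ✓
Both incentive constraints hold.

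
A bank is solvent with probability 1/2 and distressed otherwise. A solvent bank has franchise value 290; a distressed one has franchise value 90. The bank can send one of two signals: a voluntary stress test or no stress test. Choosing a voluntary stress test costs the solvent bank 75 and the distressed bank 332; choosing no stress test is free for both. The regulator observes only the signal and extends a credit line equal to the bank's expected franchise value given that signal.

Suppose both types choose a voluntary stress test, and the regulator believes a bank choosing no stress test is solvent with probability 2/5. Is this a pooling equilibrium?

No

At the pooled signal (stress test) the regulator holds the prior 1/2 and pays 1/2·290 + 1/2·90 = 190. Off-path (no stress test) belief 2/5 gives 2/5·290 + 3/5·90 = 170.
Solvent: stress test gives 190 − 75 = 115; no stress test gives 170 − 0 = 170. Deviates. ✗
Distressed: stress test gives 190 − 332 = -142; no stress test gives 170 − 0 = 170. Deviates. ✗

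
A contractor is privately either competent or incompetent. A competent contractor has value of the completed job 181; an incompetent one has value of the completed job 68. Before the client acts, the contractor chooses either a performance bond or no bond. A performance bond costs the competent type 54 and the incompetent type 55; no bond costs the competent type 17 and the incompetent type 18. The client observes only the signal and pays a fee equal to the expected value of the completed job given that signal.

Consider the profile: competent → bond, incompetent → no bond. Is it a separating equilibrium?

If types separate, bond earns payment 181 and no bond earns 68.
Competent: bond gives 181 − 54 = 127; no bond gives 68 − 17 = 51. No deviation. ✓
Incompetent: no bond gives 68 − 18 = 50; bond gives 181 − 55 = 126. Would deviate. ✗

No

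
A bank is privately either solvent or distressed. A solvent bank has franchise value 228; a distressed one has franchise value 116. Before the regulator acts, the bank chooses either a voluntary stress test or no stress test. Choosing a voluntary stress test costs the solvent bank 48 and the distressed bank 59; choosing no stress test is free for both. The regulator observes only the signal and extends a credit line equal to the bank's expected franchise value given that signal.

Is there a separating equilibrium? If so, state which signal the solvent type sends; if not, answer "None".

None

Try solvent → stress test, distressed → no stress test:
  If types separate, stress test earns payment 228 and no stress test earns 116.
  Solvent: stress test gives 228 − 48 = 180; no stress test gives 116 − 0 = 116. No deviation. ✓
  Distressed: no stress test gives 116 − 0 = 116; stress test gives 228 − 59 = 169. Would deviate. ✗
Try solvent → no stress test, distressed → stress test:
  If types separate, no stress test earns payment 228 and stress test earns 116.
  Solvent: no stress test gives 228 − 0 = 228; stress test gives 116 − 48 = 68. No deviation. ✓
  Distressed: stress test gives 116 − 59 = 57; no stress test gives 228 − 0 = 228. Would deviate. ✗
Neither assignment is incentive-compatible.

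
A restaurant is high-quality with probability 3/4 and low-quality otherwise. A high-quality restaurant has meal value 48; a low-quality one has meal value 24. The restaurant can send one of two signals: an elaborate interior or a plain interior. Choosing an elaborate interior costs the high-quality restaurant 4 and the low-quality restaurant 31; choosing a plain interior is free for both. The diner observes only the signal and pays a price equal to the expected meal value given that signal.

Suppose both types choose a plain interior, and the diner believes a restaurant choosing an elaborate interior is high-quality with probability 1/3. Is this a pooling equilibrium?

Yes

At the pooled signal (plain interior) the diner holds the prior 3/4 and pays 3/4·48 + 1/4·24 = 42. Off-path (elaborate interior) belief 1/3 gives 1/3·48 + 2/3·24 = 32.
High-quality: plain interior gives 42 − 0 = 42; elaborate interior gives 32 − 4 = 28. Stays. ✓
Low-quality: plain interior gives 42 − 0 = 42; elaborate interior gives 32 − 31 = 1. Stays. ✓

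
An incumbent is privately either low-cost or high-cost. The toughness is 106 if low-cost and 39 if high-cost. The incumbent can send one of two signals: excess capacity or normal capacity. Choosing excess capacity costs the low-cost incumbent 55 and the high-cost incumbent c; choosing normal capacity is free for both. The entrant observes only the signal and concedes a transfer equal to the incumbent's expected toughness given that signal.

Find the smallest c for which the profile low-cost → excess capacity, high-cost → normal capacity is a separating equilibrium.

67

Under separation: excess capacity → low-cost (pays 106); normal capacity → high-cost (pays 39).
Low-cost: 106 − 55 = 51 ≥ 39 − 0 = 39. Holds regardless of c. ✓
High-cost: 39 − 0 ≥ 106 − c, so c ≥ 106 − 39 = 67.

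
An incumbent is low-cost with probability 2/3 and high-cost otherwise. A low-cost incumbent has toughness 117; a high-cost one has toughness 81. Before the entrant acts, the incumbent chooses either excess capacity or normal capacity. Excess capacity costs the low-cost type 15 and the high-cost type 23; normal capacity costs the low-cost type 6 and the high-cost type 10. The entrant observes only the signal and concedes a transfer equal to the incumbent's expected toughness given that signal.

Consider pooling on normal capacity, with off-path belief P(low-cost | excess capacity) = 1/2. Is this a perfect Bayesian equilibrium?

Yes

On the equilibrium path (normal capacity) the entrant holds the prior 2/3 and pays 2/3·117 + 1/3·81 = 105. Off-path (excess capacity) belief 1/2 gives 1/2·117 + 1/2·81 = 99.
Low-cost: normal capacity gives 105 − 6 = 99; excess capacity gives 99 − 15 = 84. Stays. ✓
High-cost: normal capacity gives 105 − 10 = 95; excess capacity gives 99 − 23 = 76. Stays. ✓
Beliefs are Bayes-consistent on-path and both types best-respond.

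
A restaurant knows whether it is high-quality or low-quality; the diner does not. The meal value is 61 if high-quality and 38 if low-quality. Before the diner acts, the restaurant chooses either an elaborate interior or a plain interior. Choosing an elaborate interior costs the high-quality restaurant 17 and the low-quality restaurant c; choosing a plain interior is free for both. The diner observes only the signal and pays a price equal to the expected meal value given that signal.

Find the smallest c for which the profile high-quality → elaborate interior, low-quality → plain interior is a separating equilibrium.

23

Under separation: elaborate interior → high-quality (pays 61); plain interior → low-quality (pays 38).
High-quality: 61 − 17 = 44 ≥ 38 − 0 = 38. Holds regardless of c. ✓
Low-quality: 38 − 0 ≥ 61 − c, so c ≥ 61 − 38 = 23.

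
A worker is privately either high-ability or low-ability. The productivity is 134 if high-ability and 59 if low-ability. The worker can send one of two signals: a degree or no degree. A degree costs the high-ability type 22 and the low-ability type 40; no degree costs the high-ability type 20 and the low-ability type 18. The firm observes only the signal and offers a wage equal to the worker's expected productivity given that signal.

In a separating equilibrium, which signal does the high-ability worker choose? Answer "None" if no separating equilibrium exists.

None

Try high-ability → degree, low-ability → no degree:
  If types separate, degree earns payment 134 and no degree earns 59.
  High-ability: degree gives 134 − 22 = 112; no degree gives 59 − 20 = 39. No deviation. ✓
  Low-ability: no degree gives 59 − 18 = 41; degree gives 134 − 40 = 94. Would deviate. ✗
Try high-ability → no degree, low-ability → degree:
  If types separate, no degree earns payment 134 and degree earns 59.
  High-ability: no degree gives 134 − 20 = 114; degree gives 59 − 22 = 37. No deviation. ✓
  Low-ability: degree gives 59 − 40 = 19; no degree gives 134 − 18 = 116. Would deviate. ✗
Neither assignment is incentive-compatible.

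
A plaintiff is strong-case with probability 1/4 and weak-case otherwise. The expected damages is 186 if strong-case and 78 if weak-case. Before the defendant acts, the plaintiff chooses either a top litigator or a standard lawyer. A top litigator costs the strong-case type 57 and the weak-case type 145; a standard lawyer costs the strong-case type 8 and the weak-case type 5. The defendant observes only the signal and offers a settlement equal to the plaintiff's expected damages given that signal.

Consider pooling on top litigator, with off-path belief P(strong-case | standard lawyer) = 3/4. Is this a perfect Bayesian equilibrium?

At the pooled signal (top litigator) the defendant holds the prior 1/4 and pays 1/4·186 + 3/4·78 = 105. Off-path (standard lawyer) belief 3/4 gives 3/4·186 + 1/4·78 = 159.
Strong-case: top litigator gives 105 − 57 = 48; standard lawyer gives 159 − 8 = 151. Deviates. ✗
Weak-case: top litigator gives 105 − 145 = -40; standard lawyer gives 159 − 5 = 154. Deviates. ✗

No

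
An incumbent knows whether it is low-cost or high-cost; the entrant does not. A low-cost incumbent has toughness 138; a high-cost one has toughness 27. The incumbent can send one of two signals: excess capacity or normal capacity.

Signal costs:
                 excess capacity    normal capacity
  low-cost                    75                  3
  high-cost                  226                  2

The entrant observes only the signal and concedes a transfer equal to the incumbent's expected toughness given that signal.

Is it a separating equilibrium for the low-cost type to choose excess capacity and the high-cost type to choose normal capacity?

If types separate, excess capacity earns payment 138 and normal capacity earns 27.
Low-cost: excess capacity gives 138 − 75 = 63; normal capacity gives 27 − 3 = 24. No deviation. ✓
High-cost: normal capacity gives 27 − 2 = 25; excess capacity gives 138 − 226 = -88. No deviation. ✓
Neither type gains from mimicking the other.

Yes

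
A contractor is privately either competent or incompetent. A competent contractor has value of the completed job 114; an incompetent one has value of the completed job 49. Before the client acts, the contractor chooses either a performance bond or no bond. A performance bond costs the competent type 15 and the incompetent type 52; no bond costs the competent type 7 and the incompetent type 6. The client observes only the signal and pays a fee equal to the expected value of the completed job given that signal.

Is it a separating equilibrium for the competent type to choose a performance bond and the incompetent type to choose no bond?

If types separate, bond earns payment 114 and no bond earns 49.
Competent: bond gives 114 − 15 = 99; no bond gives 49 − 7 = 42. No deviation. ✓
Incompetent: no bond gives 49 − 6 = 43; bond gives 114 − 52 = 62. Would deviate. ✗

No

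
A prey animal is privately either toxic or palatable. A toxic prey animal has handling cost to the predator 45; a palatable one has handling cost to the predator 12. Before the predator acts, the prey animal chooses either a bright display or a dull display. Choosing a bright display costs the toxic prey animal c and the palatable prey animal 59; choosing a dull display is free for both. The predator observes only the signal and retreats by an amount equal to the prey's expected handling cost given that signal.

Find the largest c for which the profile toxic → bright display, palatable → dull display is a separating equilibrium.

33

Under separation: bright display → toxic (pays 45); dull display → palatable (pays 12).
Palatable: 12 − 0 = 12 ≥ 45 − 59 = -14. Holds regardless of c. ✓
Toxic: 45 − c ≥ 12 − 0, so c ≤ 45 − 12 = 33.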